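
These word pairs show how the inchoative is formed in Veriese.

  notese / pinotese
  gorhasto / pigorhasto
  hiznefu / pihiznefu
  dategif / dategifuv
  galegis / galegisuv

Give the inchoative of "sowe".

pisowe

gorhasto and galegis both begin with g- yet inflect differently (pigorhasto, galegisuv), so the first letter is not what conditions the rule; whether the stem ends in a vowel or a consonant is.
"sowe" ends in a vowel. The stems ending in a vowel (notese → pinotese, gorhasto → pigorhasto, hiznefu → pihiznefu) add the prefix pi-.
The other pattern: stems ending in a consonant add -uv.
So sowe → pisowe.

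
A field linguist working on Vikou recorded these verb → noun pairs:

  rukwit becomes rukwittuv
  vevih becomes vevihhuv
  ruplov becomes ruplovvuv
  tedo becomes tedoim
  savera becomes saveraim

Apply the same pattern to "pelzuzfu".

pelzuzfuim

ruplov and tedo both have last vowel 'o' yet inflect differently (ruplovvuv, tedoim), so the last vowel is not what conditions the rule; whether the stem ends in a vowel or a consonant is.
"pelzuzfu" ends in a vowel. The stems ending in a vowel (tedo → tedoim, savera → saveraim) add -im.
So pelzuzfu → pelzuzfuim.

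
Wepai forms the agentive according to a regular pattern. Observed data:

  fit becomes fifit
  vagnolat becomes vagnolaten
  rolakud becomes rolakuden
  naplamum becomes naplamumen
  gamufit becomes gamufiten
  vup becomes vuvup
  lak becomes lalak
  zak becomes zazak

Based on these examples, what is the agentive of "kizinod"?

kizinoden

gamufit and fit both end in -t yet inflect differently (gamufiten, fifit), so the final letter is not what conditions the rule; the number of vowels is.
"kizinod" has 3 vowels. The stems with 3 vowels (gamufit → gamufiten, naplamum → naplamumen, rolakud → rolakuden) add -en.
The other pattern: stems with 1 vowel repeat the first consonant+vowel as a prefix.
So kizinod → kizinoden.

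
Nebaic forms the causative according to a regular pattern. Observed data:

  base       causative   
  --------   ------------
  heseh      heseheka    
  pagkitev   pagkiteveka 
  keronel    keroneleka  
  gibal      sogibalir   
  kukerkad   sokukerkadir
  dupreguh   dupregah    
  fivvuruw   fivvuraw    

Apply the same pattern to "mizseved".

keronel and gibal both end in -l yet inflect differently (keroneleka, sogibalir), so the final letter is not what conditions the rule; the last vowel is.
"mizseved" has last vowel 'e'. The stems whose last vowel is 'e' (heseh → heseheka, pagkitev → pagkiteveka, keronel → keroneleka) add -eka.
The other patterns: stems whose last vowel is 'a' add so- … -ir around the stem; stems whose last vowel is 'u' change the last vowel to 'a'.
So mizseved → mizsevedeka.

mizsevedeka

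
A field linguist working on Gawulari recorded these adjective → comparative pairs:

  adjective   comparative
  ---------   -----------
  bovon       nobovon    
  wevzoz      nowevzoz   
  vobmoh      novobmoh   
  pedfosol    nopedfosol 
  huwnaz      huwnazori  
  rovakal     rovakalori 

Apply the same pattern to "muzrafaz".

muzrafazori

wevzoz and huwnaz both end in -z yet inflect differently (nowevzoz, huwnazori), so the final letter is not what conditions the rule; the last vowel is.
"muzrafaz" has last vowel 'a'. The stems whose last vowel is 'a' (huwnaz → huwnazori, rovakal → rovakalori) add -ori.
The other pattern: stems whose last vowel is 'o' add the prefix no-.
So muzrafaz → muzrafazori.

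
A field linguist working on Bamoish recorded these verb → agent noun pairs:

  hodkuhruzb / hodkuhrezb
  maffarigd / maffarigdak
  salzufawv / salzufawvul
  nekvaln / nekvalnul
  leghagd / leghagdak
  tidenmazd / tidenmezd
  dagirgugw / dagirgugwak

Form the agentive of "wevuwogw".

maffarigd and tidenmazd both end in -d yet inflect differently (maffarigdak, tidenmezd), so the final letter is not what conditions the rule; the second-to-last letter is.
"wevuwogw" has second-to-last letter 'g'. The stems whose second-to-last letter is 'g' (dagirgugw → dagirgugwak, maffarigd → maffarigdak, leghagd → leghagdak) add -ak.
So wevuwogw → wevuwogwak.

wevuwogwak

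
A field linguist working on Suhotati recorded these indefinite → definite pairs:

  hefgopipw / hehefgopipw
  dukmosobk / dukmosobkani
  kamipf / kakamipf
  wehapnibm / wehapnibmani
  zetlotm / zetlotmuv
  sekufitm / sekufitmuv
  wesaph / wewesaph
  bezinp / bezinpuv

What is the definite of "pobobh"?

pobobhani

"pobobh" has second-to-last letter 'b'. The stems whose second-to-last letter is 'b' (dukmosobk → dukmosobkani, wehapnibm → wehapnibmani) add -ani.
The other patterns: stems whose second-to-last letter is 'p' repeat the first consonant+vowel as a prefix; stems whose second-to-last letter is 'n' or 't' add -uv.
So pobobh → pobobhani.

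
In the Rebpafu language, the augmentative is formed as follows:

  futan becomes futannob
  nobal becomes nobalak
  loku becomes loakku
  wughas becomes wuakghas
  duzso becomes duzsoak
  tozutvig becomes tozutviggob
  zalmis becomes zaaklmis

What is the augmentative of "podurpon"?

"podurpon" ends in -n. The one such stem in the data (futan → futannob) doubles the final consonant and adds -ob (as does tozutvig), so the same rule applies.
The other patterns: stems ending in -l or -o add -ak; stems ending in -s or -u insert -ak- after the first vowel.
So podurpon → podurponnob.

podurponnob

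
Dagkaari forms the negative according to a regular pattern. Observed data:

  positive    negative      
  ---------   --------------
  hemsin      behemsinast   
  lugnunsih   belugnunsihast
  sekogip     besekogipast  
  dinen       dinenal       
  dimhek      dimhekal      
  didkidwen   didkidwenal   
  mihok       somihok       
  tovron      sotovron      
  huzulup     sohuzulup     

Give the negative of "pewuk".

hemsin and dinen both end in -n yet inflect differently (behemsinast, dinenal), so the final letter is not what conditions the rule; the last vowel is.
"pewuk" has last vowel 'u'. The one such stem in the data (huzulup → sohuzulup) adds the prefix so-, so the same rule applies.
The other patterns: stems whose last vowel is 'i' add be- … -ast around the stem; stems whose last vowel is 'e' add -al.
So pewuk → sopewuk.

sopewuk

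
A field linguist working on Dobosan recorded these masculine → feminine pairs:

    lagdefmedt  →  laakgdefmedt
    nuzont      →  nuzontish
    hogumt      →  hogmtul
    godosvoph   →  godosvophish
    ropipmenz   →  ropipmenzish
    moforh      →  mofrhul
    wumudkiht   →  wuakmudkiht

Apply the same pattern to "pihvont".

nuzont and wumudkiht both end in -t yet inflect differently (nuzontish, wuakmudkiht), so the final letter is not what conditions the rule; the second-to-last letter is.
"pihvont" has second-to-last letter 'n'. The stems whose second-to-last letter is 'n' (nuzont → nuzontish, ropipmenz → ropipmenzish) add -ish.
So pihvont → pihvontish.

pihvontish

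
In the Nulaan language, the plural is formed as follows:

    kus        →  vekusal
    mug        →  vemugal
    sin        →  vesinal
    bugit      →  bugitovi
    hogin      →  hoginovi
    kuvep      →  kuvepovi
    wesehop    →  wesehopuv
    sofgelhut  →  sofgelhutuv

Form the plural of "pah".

vepahal

sin and hogin both end in -n yet inflect differently (vesinal, hoginovi), so the final letter is not what conditions the rule; the number of vowels is.
"pah" has 1 vowel. The stems with 1 vowel (kus → vekusal, mug → vemugal, sin → vesinal) add ve- … -al around the stem.
So pah → vepahal.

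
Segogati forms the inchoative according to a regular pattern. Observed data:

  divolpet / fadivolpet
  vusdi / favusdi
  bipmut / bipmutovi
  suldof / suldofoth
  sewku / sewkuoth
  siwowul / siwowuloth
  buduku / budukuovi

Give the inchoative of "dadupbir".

fadadupbir

"dadupbir" begins with d-. The one such stem in the data (divolpet → fadivolpet) adds the prefix fa-, so the same rule applies.
So dadupbir → fadadupbir.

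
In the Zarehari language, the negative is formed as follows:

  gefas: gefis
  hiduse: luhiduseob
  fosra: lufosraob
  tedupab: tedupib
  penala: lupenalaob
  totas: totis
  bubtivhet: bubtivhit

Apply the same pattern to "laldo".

lulaldoob

hiduse and bubtivhet both have last vowel 'e' yet inflect differently (luhiduseob, bubtivhit), so the last vowel is not what conditions the rule; whether the stem ends in a vowel or a consonant is.
"laldo" ends in a vowel. The stems ending in a vowel (fosra → lufosraob, hiduse → luhiduseob, penala → lupenalaob) add lu- … -ob around the stem.
So laldo → lulaldoob.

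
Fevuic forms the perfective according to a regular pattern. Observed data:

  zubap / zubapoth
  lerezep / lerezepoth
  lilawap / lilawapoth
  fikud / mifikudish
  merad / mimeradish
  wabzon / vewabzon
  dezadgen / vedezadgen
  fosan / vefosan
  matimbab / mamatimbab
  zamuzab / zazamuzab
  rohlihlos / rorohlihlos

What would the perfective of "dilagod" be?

midilagodish

zubap and merad both have last vowel 'a' yet inflect differently (zubapoth, mimeradish), so the last vowel is not what conditions the rule; the final letter is.
"dilagod" ends in -d. The stems ending in -d (fikud → mifikudish, merad → mimeradish) add mi- … -ish around the stem.
The other patterns: stems ending in -p add -oth; stems ending in -n add the prefix ve-; stems ending in -b or -s repeat the first consonant+vowel as a prefix.
So dilagod → midilagodish.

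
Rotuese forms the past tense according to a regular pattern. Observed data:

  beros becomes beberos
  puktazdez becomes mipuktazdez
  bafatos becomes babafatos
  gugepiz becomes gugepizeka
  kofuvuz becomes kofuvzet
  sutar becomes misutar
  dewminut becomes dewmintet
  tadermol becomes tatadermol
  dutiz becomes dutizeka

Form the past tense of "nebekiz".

puktazdez and kofuvuz both end in -z yet inflect differently (mipuktazdez, kofuvzet), so the final letter is not what conditions the rule; the last vowel is.
"nebekiz" has last vowel 'i'. The stems whose last vowel is 'i' (dutiz → dutizeka, gugepiz → gugepizeka) add -eka.
The other patterns: stems whose last vowel is 'a' or 'e' add the prefix mi-; stems whose last vowel is 'u' delete the last vowel and add -et; stems whose last vowel is 'o' repeat the first consonant+vowel as a prefix.
So nebekiz → nebekizeka.

nebekizeka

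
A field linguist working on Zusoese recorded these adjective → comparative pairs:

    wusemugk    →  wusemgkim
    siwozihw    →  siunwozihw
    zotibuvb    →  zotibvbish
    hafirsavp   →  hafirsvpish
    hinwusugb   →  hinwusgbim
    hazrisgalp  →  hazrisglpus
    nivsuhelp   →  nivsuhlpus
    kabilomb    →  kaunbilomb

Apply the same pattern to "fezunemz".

kabilomb and hinwusugb both end in -b yet inflect differently (kaunbilomb, hinwusgbim), so the final letter is not what conditions the rule; the second-to-last letter is.
"fezunemz" has second-to-last letter 'm'. The one such stem in the data (kabilomb → kaunbilomb) inserts -un- after the first vowel (as does siwozihw), so the same rule applies.
The other patterns: stems whose second-to-last letter is 'g' delete the last vowel and add -im; stems whose second-to-last letter is 'v' delete the last vowel and add -ish; stems whose second-to-last letter is 'l' delete the last vowel and add -us.
So fezunemz → feunzunemz.

feunzunemz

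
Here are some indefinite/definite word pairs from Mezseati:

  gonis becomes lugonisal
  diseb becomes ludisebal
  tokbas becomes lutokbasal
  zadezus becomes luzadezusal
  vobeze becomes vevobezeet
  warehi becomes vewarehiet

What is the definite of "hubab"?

luhubabal

"hubab" ends in a consonant. The stems ending in a consonant (gonis → lugonisal, diseb → ludisebal, tokbas → lutokbasal) add lu- … -al around the stem.
So hubab → luhubabal.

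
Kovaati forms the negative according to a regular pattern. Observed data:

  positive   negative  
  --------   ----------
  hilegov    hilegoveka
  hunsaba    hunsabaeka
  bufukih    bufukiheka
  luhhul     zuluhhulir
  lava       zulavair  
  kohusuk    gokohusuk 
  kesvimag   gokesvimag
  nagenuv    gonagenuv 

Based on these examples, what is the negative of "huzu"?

hunsaba and lava both end in -a yet inflect differently (hunsabaeka, zulavair), so the final letter is not what conditions the rule; the first letter is.
"huzu" begins with h-. The stems beginning with h- (hilegov → hilegoveka, hunsaba → hunsabaeka) add -eka.
So huzu → huzueka.

huzueka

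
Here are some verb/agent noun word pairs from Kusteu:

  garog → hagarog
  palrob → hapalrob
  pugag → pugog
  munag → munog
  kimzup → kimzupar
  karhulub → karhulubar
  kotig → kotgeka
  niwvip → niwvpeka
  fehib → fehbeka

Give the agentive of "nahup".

nahupar

garog and pugag both end in -g yet inflect differently (hagarog, pugog), so the final letter is not what conditions the rule; the last vowel is.
"nahup" has last vowel 'u'. The stems whose last vowel is 'u' (kimzup → kimzupar, karhulub → karhulubar) add -ar.
So nahup → nahupar.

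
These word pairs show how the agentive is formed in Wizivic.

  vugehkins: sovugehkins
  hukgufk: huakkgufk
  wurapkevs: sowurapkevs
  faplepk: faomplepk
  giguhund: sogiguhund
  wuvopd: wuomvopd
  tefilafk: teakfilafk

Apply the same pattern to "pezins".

faplepk and hukgufk both end in -k yet inflect differently (faomplepk, huakkgufk), so the final letter is not what conditions the rule; the second-to-last letter is.
"pezins" has second-to-last letter 'n'. The stems whose second-to-last letter is 'n' (vugehkins → sovugehkins, giguhund → sogiguhund) add the prefix so-.
So pezins → sopezins.

sopezins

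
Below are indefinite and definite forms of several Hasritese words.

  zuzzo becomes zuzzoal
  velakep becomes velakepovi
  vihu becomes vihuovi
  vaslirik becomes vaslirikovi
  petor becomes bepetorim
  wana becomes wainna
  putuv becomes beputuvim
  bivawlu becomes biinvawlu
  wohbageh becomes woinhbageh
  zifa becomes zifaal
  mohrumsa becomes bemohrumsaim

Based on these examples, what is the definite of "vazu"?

bivawlu and vihu both end in -u yet inflect differently (biinvawlu, vihuovi), so the final letter is not what conditions the rule; the first letter is.
"vazu" begins with v-. The stems beginning with v- (vaslirik → vaslirikovi, velakep → velakepovi, vihu → vihuovi) add -ovi.
So vazu → vazuovi.

vazuovi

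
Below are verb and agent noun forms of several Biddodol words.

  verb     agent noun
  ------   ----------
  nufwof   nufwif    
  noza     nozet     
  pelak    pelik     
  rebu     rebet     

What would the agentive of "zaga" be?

zaget

pelak and noza both have last vowel 'a' yet inflect differently (pelik, nozet), so the last vowel is not what conditions the rule; whether the stem ends in a vowel or a consonant is.
"zaga" ends in a vowel. The stems ending in a vowel (rebu → rebet, noza → nozet) drop the final letter and add -et.
So zaga → zaget.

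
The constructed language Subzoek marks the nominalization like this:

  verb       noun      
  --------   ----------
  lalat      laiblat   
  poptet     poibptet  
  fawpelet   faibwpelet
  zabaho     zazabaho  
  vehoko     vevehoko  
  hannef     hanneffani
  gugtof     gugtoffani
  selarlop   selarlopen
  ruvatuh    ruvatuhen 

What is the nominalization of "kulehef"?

kuleheffani

"kulehef" ends in -f. The stems ending in -f (hannef → hanneffani, gugtof → gugtoffani) double the final consonant and add -ani.
So kulehef → kuleheffani.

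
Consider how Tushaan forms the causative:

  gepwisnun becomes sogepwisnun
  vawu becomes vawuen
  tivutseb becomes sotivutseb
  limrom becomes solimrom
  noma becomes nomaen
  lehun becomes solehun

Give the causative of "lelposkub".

lehun and vawu both have last vowel 'u' yet inflect differently (solehun, vawuen), so the last vowel is not what conditions the rule; whether the stem ends in a vowel or a consonant is.
"lelposkub" ends in a consonant. The stems ending in a consonant (limrom → solimrom, lehun → solehun, gepwisnun → sogepwisnun) add the prefix so-.
The other pattern: stems ending in a vowel add -en.
So lelposkub → solelposkub.

solelposkub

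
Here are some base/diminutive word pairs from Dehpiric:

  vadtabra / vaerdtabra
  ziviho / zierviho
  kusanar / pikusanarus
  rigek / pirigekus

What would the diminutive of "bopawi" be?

"bopawi" ends in a vowel. The stems ending in a vowel (ziviho → zierviho, vadtabra → vaerdtabra) insert -er- after the first vowel.
The other pattern: stems ending in a consonant add pi- … -us around the stem.
So bopawi → boerpawi.

boerpawi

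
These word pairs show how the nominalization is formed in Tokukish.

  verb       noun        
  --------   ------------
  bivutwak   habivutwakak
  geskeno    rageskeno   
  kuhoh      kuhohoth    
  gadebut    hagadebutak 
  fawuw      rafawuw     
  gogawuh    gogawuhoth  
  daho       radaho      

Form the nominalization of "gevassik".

hagevassikak

fawuw and gogawuh both have last vowel 'u' yet inflect differently (rafawuw, gogawuhoth), so the last vowel is not what conditions the rule; the final letter is.
"gevassik" ends in -k. The one such stem in the data (bivutwak → habivutwakak) adds ha- … -ak around the stem, so the same rule applies.
So gevassik → hagevassikak.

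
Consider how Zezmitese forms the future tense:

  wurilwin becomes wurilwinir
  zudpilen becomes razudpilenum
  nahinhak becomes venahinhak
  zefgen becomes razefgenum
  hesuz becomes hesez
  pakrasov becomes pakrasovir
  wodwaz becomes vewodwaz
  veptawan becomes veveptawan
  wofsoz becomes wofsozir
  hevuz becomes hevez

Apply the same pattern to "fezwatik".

fezwatikir

zudpilen and veptawan both end in -n yet inflect differently (razudpilenum, veveptawan), so the final letter is not what conditions the rule; the last vowel is.
"fezwatik" has last vowel 'i'. The one such stem in the data (wurilwin → wurilwinir) adds -ir, so the same rule applies.
The other patterns: stems whose last vowel is 'e' add ra- … -um around the stem; stems whose last vowel is 'a' add the prefix ve-; stems whose last vowel is 'u' change the last vowel to 'e'.
So fezwatik → fezwatikir.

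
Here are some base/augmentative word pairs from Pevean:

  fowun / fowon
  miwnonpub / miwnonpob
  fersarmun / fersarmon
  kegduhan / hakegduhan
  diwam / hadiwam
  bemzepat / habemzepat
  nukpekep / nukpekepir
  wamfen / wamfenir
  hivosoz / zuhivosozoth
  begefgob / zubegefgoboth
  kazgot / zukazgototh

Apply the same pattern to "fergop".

zufergopoth

"fergop" has last vowel 'o'. The stems whose last vowel is 'o' (hivosoz → zuhivosozoth, begefgob → zubegefgoboth, kazgot → zukazgototh) add zu- … -oth around the stem.
The other patterns: stems whose last vowel is 'u' change the last vowel to 'o'; stems whose last vowel is 'a' add the prefix ha-; stems whose last vowel is 'e' add -ir.
So fergop → zufergopoth.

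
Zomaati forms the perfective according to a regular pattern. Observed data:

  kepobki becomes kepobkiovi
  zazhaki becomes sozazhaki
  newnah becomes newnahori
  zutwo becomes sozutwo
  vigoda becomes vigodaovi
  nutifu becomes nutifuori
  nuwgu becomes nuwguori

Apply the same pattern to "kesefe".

kesefeovi

zazhaki and kepobki both end in -i yet inflect differently (sozazhaki, kepobkiovi), so the final letter is not what conditions the rule; the first letter is.
"kesefe" begins with k-. The one such stem in the data (kepobki → kepobkiovi) adds -ovi, so the same rule applies.
So kesefe → kesefeovi.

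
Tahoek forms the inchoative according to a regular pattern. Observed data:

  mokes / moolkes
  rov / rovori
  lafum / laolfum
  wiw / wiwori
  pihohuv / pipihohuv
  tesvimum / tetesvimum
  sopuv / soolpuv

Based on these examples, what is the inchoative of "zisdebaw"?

rov and sopuv both end in -v yet inflect differently (rovori, soolpuv), so the final letter is not what conditions the rule; the number of vowels is.
"zisdebaw" has 3 vowels. The stems with 3 vowels (pihohuv → pipihohuv, tesvimum → tetesvimum) repeat the first consonant+vowel as a prefix.
The other patterns: stems with 1 vowel add -ori; stems with 2 vowels insert -ol- after the first vowel.
So zisdebaw → zizisdebaw.

zizisdebaw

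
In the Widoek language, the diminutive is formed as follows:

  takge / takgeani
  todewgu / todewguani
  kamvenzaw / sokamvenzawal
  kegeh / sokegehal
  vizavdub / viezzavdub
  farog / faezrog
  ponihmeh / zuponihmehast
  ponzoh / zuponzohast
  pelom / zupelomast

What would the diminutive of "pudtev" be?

"pudtev" begins with p-. The stems beginning with p- (ponihmeh → zuponihmehast, ponzoh → zuponzohast, pelom → zupelomast) add zu- … -ast around the stem.
So pudtev → zupudtevast.

zupudtevast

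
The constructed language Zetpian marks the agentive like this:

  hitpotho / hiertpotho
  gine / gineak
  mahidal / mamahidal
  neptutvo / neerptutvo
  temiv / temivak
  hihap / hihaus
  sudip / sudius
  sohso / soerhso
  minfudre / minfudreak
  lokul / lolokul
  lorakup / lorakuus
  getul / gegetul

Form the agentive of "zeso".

lorakup and getul both have last vowel 'u' yet inflect differently (lorakuus, gegetul), so the last vowel is not what conditions the rule; the final letter is.
"zeso" ends in -o. The stems ending in -o (neptutvo → neerptutvo, sohso → soerhso, hitpotho → hiertpotho) insert -er- after the first vowel.
So zeso → zeerso.

zeerso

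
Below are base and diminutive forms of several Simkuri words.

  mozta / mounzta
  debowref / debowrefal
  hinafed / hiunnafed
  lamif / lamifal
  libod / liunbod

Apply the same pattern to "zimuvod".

ziunmuvod

"zimuvod" ends in -d. The stems ending in -d (libod → liunbod, hinafed → hiunnafed) insert -un- after the first vowel.
So zimuvod → ziunmuvod.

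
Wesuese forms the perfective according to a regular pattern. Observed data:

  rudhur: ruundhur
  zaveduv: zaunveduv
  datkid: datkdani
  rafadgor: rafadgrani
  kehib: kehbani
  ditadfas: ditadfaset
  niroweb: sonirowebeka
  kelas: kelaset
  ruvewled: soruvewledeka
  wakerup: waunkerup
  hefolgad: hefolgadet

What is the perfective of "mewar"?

mewaret

ruvewled and hefolgad both end in -d yet inflect differently (soruvewledeka, hefolgadet), so the final letter is not what conditions the rule; the last vowel is.
"mewar" has last vowel 'a'. The stems whose last vowel is 'a' (hefolgad → hefolgadet, ditadfas → ditadfaset, kelas → kelaset) add -et.
The other patterns: stems whose last vowel is 'u' insert -un- after the first vowel; stems whose last vowel is 'e' add so- … -eka around the stem; stems whose last vowel is 'i' or 'o' delete the last vowel and add -ani.
So mewar → mewaret.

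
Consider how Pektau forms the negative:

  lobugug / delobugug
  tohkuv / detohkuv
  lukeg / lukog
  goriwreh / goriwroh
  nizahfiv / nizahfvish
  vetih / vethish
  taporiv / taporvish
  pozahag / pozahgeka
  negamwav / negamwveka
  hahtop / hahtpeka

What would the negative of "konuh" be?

dekonuh

lobugug and lukeg both end in -g yet inflect differently (delobugug, lukog), so the final letter is not what conditions the rule; the last vowel is.
"konuh" has last vowel 'u'. The stems whose last vowel is 'u' (lobugug → delobugug, tohkuv → detohkuv) add the prefix de-.
The other patterns: stems whose last vowel is 'e' change the last vowel to 'o'; stems whose last vowel is 'i' delete the last vowel and add -ish; stems whose last vowel is 'a' or 'o' delete the last vowel and add -eka.
So konuh → dekonuh.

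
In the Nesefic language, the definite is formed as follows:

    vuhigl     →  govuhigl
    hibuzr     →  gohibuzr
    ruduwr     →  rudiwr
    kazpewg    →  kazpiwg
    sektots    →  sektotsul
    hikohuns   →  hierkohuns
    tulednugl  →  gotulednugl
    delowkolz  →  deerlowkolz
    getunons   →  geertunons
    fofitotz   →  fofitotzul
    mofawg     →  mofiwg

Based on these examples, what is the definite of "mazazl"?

ruduwr and hibuzr both end in -r yet inflect differently (rudiwr, gohibuzr), so the final letter is not what conditions the rule; the second-to-last letter is.
"mazazl" has second-to-last letter 'z'. The one such stem in the data (hibuzr → gohibuzr) adds the prefix go-, so the same rule applies.
So mazazl → gomazazl.

gomazazl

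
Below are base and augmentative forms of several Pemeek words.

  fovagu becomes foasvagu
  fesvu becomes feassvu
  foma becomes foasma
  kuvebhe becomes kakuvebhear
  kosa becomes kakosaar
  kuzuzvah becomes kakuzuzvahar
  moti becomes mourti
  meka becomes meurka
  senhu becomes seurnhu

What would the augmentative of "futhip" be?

foma and kosa both end in -a yet inflect differently (foasma, kakosaar), so the final letter is not what conditions the rule; the first letter is.
"futhip" begins with f-. The stems beginning with f- (fovagu → foasvagu, fesvu → feassvu, foma → foasma) insert -as- after the first vowel.
So futhip → fuasthip.

fuasthip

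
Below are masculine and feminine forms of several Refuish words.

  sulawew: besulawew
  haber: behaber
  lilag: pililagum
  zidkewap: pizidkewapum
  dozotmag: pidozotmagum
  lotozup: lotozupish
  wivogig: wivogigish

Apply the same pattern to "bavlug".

bavlugish

zidkewap and lotozup both end in -p yet inflect differently (pizidkewapum, lotozupish), so the final letter is not what conditions the rule; the last vowel is.
"bavlug" has last vowel 'u'. The one such stem in the data (lotozup → lotozupish) adds -ish, so the same rule applies.
So bavlug → bavlugish.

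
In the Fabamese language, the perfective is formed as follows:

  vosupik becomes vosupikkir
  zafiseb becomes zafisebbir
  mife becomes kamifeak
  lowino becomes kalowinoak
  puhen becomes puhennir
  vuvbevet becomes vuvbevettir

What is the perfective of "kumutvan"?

kumutvannir

"kumutvan" ends in a consonant. The stems ending in a consonant (zafiseb → zafisebbir, vosupik → vosupikkir, vuvbevet → vuvbevettir) double the final consonant and add -ir.
The other pattern: stems ending in a vowel add ka- … -ak around the stem.
So kumutvan → kumutvannir.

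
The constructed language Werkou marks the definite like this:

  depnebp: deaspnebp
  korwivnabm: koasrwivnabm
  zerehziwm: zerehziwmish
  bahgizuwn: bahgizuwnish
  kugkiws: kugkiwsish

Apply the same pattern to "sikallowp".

sikallowpish

"sikallowp" has second-to-last letter 'w'. The stems whose second-to-last letter is 'w' (zerehziwm → zerehziwmish, bahgizuwn → bahgizuwnish, kugkiws → kugkiwsish) add -ish.
So sikallowp → sikallowpish.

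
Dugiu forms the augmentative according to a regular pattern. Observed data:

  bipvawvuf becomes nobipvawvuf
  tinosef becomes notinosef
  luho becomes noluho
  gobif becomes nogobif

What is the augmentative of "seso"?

noseso

Every pair shown (bipvawvuf → nobipvawvuf, tinosef → notinosef, luho → noluho, …) follows the same rule: add the prefix no-.
So seso → noseso.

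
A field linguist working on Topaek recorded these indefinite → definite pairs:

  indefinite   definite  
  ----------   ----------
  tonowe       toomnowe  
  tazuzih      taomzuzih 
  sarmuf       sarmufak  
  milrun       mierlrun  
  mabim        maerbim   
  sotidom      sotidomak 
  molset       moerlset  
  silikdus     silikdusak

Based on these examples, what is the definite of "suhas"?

suhasak

sotidom and mabim both end in -m yet inflect differently (sotidomak, maerbim), so the final letter is not what conditions the rule; the first letter is.
"suhas" begins with s-. The stems beginning with s- (sarmuf → sarmufak, sotidom → sotidomak, silikdus → silikdusak) add -ak.
So suhas → suhasak.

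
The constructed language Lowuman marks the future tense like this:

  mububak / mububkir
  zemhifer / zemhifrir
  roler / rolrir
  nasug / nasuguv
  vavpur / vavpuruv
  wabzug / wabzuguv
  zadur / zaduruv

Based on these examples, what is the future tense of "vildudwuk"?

vildudwukuv

zadur and zemhifer both end in -r yet inflect differently (zaduruv, zemhifrir), so the final letter is not what conditions the rule; the last vowel is.
"vildudwuk" has last vowel 'u'. The stems whose last vowel is 'u' (wabzug → wabzuguv, zadur → zaduruv, nasug → nasuguv) add -uv.
So vildudwuk → vildudwukuv.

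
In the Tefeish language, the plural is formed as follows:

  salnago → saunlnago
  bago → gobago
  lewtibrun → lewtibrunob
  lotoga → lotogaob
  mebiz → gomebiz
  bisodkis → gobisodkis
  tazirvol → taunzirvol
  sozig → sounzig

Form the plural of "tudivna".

tuundivna

bago and salnago both end in -o yet inflect differently (gobago, saunlnago), so the final letter is not what conditions the rule; the first letter is.
"tudivna" begins with t-. The one such stem in the data (tazirvol → taunzirvol) inserts -un- after the first vowel (as do salnago, sozig), so the same rule applies.
The other patterns: stems beginning with b- or m- add the prefix go-; stems beginning with l- add -ob.
So tudivna → tuundivna.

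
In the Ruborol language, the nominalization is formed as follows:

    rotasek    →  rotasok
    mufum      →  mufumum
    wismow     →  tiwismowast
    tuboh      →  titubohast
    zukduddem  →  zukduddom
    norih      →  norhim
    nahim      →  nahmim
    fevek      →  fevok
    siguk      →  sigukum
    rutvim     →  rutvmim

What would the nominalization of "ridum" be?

zukduddem and nahim both end in -m yet inflect differently (zukduddom, nahmim), so the final letter is not what conditions the rule; the last vowel is.
"ridum" has last vowel 'u'. The stems whose last vowel is 'u' (mufum → mufumum, siguk → sigukum) add -um.
The other patterns: stems whose last vowel is 'e' change the last vowel to 'o'; stems whose last vowel is 'i' delete the last vowel and add -im; stems whose last vowel is 'o' add ti- … -ast around the stem.
So ridum → ridumum.

ridumum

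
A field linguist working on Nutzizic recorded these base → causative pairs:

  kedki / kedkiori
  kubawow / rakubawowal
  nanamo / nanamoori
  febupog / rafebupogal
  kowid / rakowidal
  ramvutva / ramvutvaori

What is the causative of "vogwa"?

nanamo and kubawow both have last vowel 'o' yet inflect differently (nanamoori, rakubawowal), so the last vowel is not what conditions the rule; whether the stem ends in a vowel or a consonant is.
"vogwa" ends in a vowel. The stems ending in a vowel (kedki → kedkiori, ramvutva → ramvutvaori, nanamo → nanamoori) add -ori.
The other pattern: stems ending in a consonant add ra- … -al around the stem.
So vogwa → vogwaori.

vogwaori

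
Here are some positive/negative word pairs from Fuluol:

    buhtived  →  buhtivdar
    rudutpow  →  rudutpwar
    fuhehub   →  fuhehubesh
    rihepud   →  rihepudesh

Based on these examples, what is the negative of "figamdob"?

buhtived and rihepud both end in -d yet inflect differently (buhtivdar, rihepudesh), so the final letter is not what conditions the rule; the last vowel is.
"figamdob" has last vowel 'o'. The one such stem in the data (rudutpow → rudutpwar) deletes the last vowel and adds -ar (as does buhtived), so the same rule applies.
So figamdob → figamdbar.

figamdbar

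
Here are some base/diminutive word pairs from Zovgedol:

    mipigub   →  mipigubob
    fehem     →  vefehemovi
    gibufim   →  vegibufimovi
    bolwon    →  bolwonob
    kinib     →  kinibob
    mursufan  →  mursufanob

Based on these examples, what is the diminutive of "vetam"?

vevetamovi

kinib and gibufim both have last vowel 'i' yet inflect differently (kinibob, vegibufimovi), so the last vowel is not what conditions the rule; the final letter is.
"vetam" ends in -m. The stems ending in -m (fehem → vefehemovi, gibufim → vegibufimovi) add ve- … -ovi around the stem.
The other pattern: stems ending in -b or -n add -ob.
So vetam → vevetamovi.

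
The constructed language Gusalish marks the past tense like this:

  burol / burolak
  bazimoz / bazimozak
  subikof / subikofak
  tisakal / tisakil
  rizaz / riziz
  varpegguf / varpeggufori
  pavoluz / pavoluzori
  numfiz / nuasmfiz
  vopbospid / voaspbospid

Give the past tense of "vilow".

vilowak

burol and tisakal both end in -l yet inflect differently (burolak, tisakil), so the final letter is not what conditions the rule; the last vowel is.
"vilow" has last vowel 'o'. The stems whose last vowel is 'o' (burol → burolak, bazimoz → bazimozak, subikof → subikofak) add -ak.
So vilow → vilowak.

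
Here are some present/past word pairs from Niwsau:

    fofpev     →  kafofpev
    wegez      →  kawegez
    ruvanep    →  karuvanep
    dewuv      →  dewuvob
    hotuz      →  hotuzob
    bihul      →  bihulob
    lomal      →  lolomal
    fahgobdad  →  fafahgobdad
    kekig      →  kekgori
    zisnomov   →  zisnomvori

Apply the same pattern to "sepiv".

sepvori

fofpev and dewuv both end in -v yet inflect differently (kafofpev, dewuvob), so the final letter is not what conditions the rule; the last vowel is.
"sepiv" has last vowel 'i'. The one such stem in the data (kekig → kekgori) deletes the last vowel and adds -ori (as does zisnomov), so the same rule applies.
The other patterns: stems whose last vowel is 'e' add the prefix ka-; stems whose last vowel is 'u' add -ob; stems whose last vowel is 'a' repeat the first consonant+vowel as a prefix.
So sepiv → sepvori.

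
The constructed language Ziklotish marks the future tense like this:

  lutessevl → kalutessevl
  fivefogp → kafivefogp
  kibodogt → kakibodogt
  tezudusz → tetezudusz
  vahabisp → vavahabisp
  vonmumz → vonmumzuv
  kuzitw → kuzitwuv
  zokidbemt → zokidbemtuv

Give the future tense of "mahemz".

fivefogp and vahabisp both end in -p yet inflect differently (kafivefogp, vavahabisp), so the final letter is not what conditions the rule; the second-to-last letter is.
"mahemz" has second-to-last letter 'm'. The stems whose second-to-last letter is 'm' (vonmumz → vonmumzuv, zokidbemt → zokidbemtuv) add -uv.
So mahemz → mahemzuv.

mahemzuv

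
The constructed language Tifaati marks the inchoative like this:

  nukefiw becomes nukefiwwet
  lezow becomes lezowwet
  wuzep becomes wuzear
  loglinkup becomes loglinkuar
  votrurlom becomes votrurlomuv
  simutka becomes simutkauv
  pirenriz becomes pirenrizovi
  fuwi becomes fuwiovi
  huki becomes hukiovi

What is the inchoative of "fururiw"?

fururiwwet

lezow and votrurlom both have last vowel 'o' yet inflect differently (lezowwet, votrurlomuv), so the last vowel is not what conditions the rule; the final letter is.
"fururiw" ends in -w. The stems ending in -w (nukefiw → nukefiwwet, lezow → lezowwet) double the final consonant and add -et.
The other patterns: stems ending in -p drop the final letter and add -ar; stems ending in -a or -m add -uv; stems ending in -i or -z add -ovi.
So fururiw → fururiwwet.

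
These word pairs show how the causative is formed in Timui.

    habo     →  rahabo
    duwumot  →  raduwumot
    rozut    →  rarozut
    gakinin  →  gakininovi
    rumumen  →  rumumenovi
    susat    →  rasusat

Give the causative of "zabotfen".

rumumen and rozut both begin with r- yet inflect differently (rumumenovi, rarozut), so the first letter is not what conditions the rule; the final letter is.
"zabotfen" ends in -n. The stems ending in -n (rumumen → rumumenovi, gakinin → gakininovi) add -ovi.
So zabotfen → zabotfenovi.

zabotfenovi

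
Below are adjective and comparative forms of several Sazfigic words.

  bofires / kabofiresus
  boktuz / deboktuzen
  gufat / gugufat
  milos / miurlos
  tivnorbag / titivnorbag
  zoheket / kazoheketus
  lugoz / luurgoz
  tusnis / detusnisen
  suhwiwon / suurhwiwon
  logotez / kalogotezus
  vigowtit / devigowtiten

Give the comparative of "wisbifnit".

vigowtit and zoheket both end in -t yet inflect differently (devigowtiten, kazoheketus), so the final letter is not what conditions the rule; the last vowel is.
"wisbifnit" has last vowel 'i'. The stems whose last vowel is 'i' (vigowtit → devigowtiten, tusnis → detusnisen) add de- … -en around the stem.
So wisbifnit → dewisbifniten.

dewisbifniten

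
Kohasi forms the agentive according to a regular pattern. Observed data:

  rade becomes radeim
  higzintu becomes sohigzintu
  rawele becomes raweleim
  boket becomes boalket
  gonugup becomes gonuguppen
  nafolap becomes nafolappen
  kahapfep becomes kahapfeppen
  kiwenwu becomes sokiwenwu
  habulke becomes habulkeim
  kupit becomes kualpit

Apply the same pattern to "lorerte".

"lorerte" ends in -e. The stems ending in -e (habulke → habulkeim, rade → radeim, rawele → raweleim) add -im.
So lorerte → lorerteim.

lorerteim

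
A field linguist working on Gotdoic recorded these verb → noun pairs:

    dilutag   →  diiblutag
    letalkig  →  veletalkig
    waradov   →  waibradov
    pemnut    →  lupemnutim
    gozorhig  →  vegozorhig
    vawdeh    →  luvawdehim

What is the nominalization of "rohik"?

verohik

"rohik" has last vowel 'i'. The stems whose last vowel is 'i' (letalkig → veletalkig, gozorhig → vegozorhig) add the prefix ve-.
The other patterns: stems whose last vowel is 'e' or 'u' add lu- … -im around the stem; stems whose last vowel is 'a' or 'o' insert -ib- after the first vowel.
So rohik → verohik.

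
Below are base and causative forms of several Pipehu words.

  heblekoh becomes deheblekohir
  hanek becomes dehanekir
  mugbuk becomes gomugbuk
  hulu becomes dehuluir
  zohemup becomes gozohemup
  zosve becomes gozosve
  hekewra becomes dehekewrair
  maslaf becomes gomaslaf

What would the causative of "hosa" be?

hanek and mugbuk both end in -k yet inflect differently (dehanekir, gomugbuk), so the final letter is not what conditions the rule; the first letter is.
"hosa" begins with h-. The stems beginning with h- (hulu → dehuluir, hanek → dehanekir, heblekoh → deheblekohir) add de- … -ir around the stem.
The other pattern: stems beginning with m- or z- add the prefix go-.
So hosa → dehosair.

dehosair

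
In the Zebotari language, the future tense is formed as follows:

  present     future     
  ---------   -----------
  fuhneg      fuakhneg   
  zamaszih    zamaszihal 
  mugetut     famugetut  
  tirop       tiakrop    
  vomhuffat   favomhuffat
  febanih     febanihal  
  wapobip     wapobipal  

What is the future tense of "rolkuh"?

"rolkuh" has last vowel 'u'. The one such stem in the data (mugetut → famugetut) adds the prefix fa-, so the same rule applies.
The other patterns: stems whose last vowel is 'i' add -al; stems whose last vowel is 'e' or 'o' insert -ak- after the first vowel.
So rolkuh → farolkuh.

farolkuh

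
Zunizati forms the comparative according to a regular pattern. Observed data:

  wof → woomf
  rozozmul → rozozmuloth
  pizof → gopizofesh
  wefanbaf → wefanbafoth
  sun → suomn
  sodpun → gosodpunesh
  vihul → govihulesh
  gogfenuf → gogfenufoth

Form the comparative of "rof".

roomf

sun and sodpun both end in -n yet inflect differently (suomn, gosodpunesh), so the final letter is not what conditions the rule; the number of vowels is.
"rof" has 1 vowel. The stems with 1 vowel (wof → woomf, sun → suomn) insert -om- after the first vowel.
The other patterns: stems with 2 vowels add go- … -esh around the stem; stems with 3 vowels add -oth.
So rof → roomf.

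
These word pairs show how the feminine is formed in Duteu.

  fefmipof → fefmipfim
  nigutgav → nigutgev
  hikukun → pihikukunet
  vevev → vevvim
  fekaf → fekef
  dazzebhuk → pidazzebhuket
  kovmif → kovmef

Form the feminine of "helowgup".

fefmipof and kovmif both end in -f yet inflect differently (fefmipfim, kovmef), so the final letter is not what conditions the rule; the last vowel is.
"helowgup" has last vowel 'u'. The stems whose last vowel is 'u' (dazzebhuk → pidazzebhuket, hikukun → pihikukunet) add pi- … -et around the stem.
So helowgup → pihelowgupet.

pihelowgupet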